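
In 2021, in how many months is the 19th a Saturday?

Check the 19th of each month of 2021: Jan 19: Tue, Feb 19: Fri, Mar 19: Fri, Apr 19: Mon, May 19: Wed, Jun 19: Sat, Jul 19: Mon, Aug 19: Thu, Sep 19: Sun, Oct 19: Tue, Nov 19: Fri, Dec 19: Sun.
Saturday occurs in June — 1 month.

1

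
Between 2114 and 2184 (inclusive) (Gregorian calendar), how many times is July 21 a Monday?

Track July 21's weekday year by year (advancing +1, or +2 across a Feb 29):
  2114: Sat  2115: Sun (+1)  2116: Tue (+2)  2117: Wed (+1)  2118: Thu (+1)
  2119: Fri (+1)  2120: Sun (+2)  2121: Mon (+1) ✓  2122: Tue (+1)  2123: Wed (+1)
  2124: Fri (+2)  2125: Sat (+1)  2126: Sun (+1)  2127: Mon (+1) ✓  … (43 more years) …
  2171: Sun (+1)  2172: Tue (+2)  2173: Wed (+1)  2174: Thu (+1)  2175: Fri (+1)
  2176: Sun (+2)  2177: Mon (+1) ✓  2178: Tue (+1)  2179: Wed (+1)  2180: Fri (+2)
  2181: Sat (+1)  2182: Sun (+1)  2183: Mon (+1) ✓  2184: Wed (+2)
Monday years: 2121, 2127, 2132, 2138, 2149, 2155, 2160, 2166, 2177, 2183 — 10 in total.

10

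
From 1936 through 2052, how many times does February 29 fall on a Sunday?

4

Leap years in 1936–2052: 30 of them.
Feb 29 weekday advances by 5 (mod 7) from one leap year to the next four years later (or differs when a century non-leap intervenes).
Leap-day weekdays: 1936:Sat 1940:Thu 1944:Tue 1948:Sun✓ 1952:Fri 1956:Wed 1960:Mon 1964:Sat 1968:Thu 1972:Tue 1976:Sun✓ 1980:Fri 1984:Wed …(4 more)… 2004:Sun✓ 2008:Fri 2012:Wed 2016:Mon 2020:Sat 2024:Thu 2028:Tue 2032:Sun✓ 2036:Fri 2040:Wed 2044:Mon 2048:Sat 2052:Thu
Sunday: 1948, 1976, 2004, 2032 → 4.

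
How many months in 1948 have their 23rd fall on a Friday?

3

Check the 23rd of each month of 1948: Jan 23: Fri, Feb 23: Mon, Mar 23: Tue, Apr 23: Fri, May 23: Sun, Jun 23: Wed, Jul 23: Fri, Aug 23: Mon, Sep 23: Thu, Oct 23: Sat, Nov 23: Tue, Dec 23: Thu.
Friday occurs in January, April, July — 3 months.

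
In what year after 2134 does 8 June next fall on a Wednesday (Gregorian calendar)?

2135

From one year to the next, a fixed date's weekday advances by 1, or by 2 when a Feb 29 lies between the two dates.
2134: June 8 is Tuesday.
2135: Wednesday (+1)
8 June falls on a Wednesday in 2135.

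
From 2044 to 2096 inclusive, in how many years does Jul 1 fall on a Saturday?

8

Track Jul 1's weekday year by year (advancing +1, or +2 across a Feb 29):
  2044: Fri  2045: Sat (+1) ✓  2046: Sun (+1)  2047: Mon (+1)  2048: Wed (+2)
  2049: Thu (+1)  2050: Fri (+1)  2051: Sat (+1) ✓  2052: Mon (+2)  2053: Tue (+1)
  2054: Wed (+1)  2055: Thu (+1)  2056: Sat (+2) ✓  2057: Sun (+1)  … (25 more years) …
  2083: Thu (+1)  2084: Sat (+2) ✓  2085: Sun (+1)  2086: Mon (+1)  2087: Tue (+1)
  2088: Thu (+2)  2089: Fri (+1)  2090: Sat (+1) ✓  2091: Sun (+1)  2092: Tue (+2)
  2093: Wed (+1)  2094: Thu (+1)  2095: Fri (+1)  2096: Sun (+2)
Saturday years: 2045, 2051, 2056, 2062, 2073, 2079, 2084, 2090 — 8 in total.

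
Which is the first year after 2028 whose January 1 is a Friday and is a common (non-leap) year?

Jan 1 advances by 2 weekdays after a leap year and by 1 after a common year.
2028: Jan 1 is Saturday (leap).
2029: Monday
2030: Tuesday
2031: Wednesday
2032: Thursday (leap)
2033: Saturday
2034: Sunday
2035: Monday
2036: Tuesday (leap)
2037: Thursday
2038: Friday
2038 begins on a Friday and is a common year.

2038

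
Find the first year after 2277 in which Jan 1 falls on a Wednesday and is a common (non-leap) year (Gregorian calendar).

2279

Jan 1 advances by 2 weekdays after a leap year and by 1 after a common year.
2277: Jan 1 is Monday.
2278: Tuesday
2279: Wednesday
2279 begins on a Wednesday and is a common year.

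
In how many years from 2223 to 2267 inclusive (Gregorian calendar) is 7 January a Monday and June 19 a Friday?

Check each year's weekday for 7 January and June 19:
  2223: Tue/Thu  2224: Wed/Sat  2225: Fri/Sun  2226: Sat/Mon  2227: Sun/Tue  2228: Mon/Thu  2229: Wed/Fri  2230: Thu/Sat  2231: Fri/Sun  2232: Sat/Tue  2233: Mon/Wed  2234: Tue/Thu  2235: Wed/Fri  2236: Thu/Sun  …(17 more)…  2254: Sat/Mon  2255: Sun/Tue  2256: Mon/Thu  2257: Wed/Fri  2258: Thu/Sat  2259: Fri/Sun  2260: Sat/Tue  2261: Mon/Wed  2262: Tue/Thu  2263: Wed/Fri  2264: Thu/Sun  2265: Sat/Mon  2266: Sun/Tue  2267: Mon/Wed
Both conditions hold in: no year — 0.

0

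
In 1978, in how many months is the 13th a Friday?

Check the 13th of each month of 1978: Jan 13: Fri, Feb 13: Mon, Mar 13: Mon, Apr 13: Thu, May 13: Sat, Jun 13: Tue, Jul 13: Thu, Aug 13: Sun, Sep 13: Wed, Oct 13: Fri, Nov 13: Mon, Dec 13: Wed.
Friday occurs in January, October — 2 months.

2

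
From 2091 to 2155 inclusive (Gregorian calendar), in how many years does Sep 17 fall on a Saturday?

9

Track Sep 17's weekday year by year (advancing +1, or +2 across a Feb 29):
  2091: Mon  2092: Wed (+2)  2093: Thu (+1)  2094: Fri (+1)  2095: Sat (+1) ✓
  2096: Mon (+2)  2097: Tue (+1)  2098: Wed (+1)  2099: Thu (+1)  2100: Fri (+1)
  2101: Sat (+1) ✓  2102: Sun (+1)  2103: Mon (+1)  2104: Wed (+2)  … (37 more years) …
  2142: Mon (+1)  2143: Tue (+1)  2144: Thu (+2)  2145: Fri (+1)  2146: Sat (+1) ✓
  2147: Sun (+1)  2148: Tue (+2)  2149: Wed (+1)  2150: Thu (+1)  2151: Fri (+1)
  2152: Sun (+2)  2153: Mon (+1)  2154: Tue (+1)  2155: Wed (+1)
Saturday years: 2095, 2101, 2107, 2112, 2118, 2129, 2135, 2140, 2146 — 9 in total.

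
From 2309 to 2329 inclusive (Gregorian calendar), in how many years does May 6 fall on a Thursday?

Track May 6's weekday year by year (advancing +1, or +2 across a Feb 29):
  2309: Thu ✓  2310: Fri (+1)  2311: Sat (+1)  2312: Mon (+2)  2313: Tue (+1)
  2314: Wed (+1)  2315: Thu (+1) ✓  2316: Sat (+2)  2317: Sun (+1)  2318: Mon (+1)
  2319: Tue (+1)  2320: Thu (+2) ✓  2321: Fri (+1)  2322: Sat (+1)  2323: Sun (+1)
  2324: Tue (+2)  2325: Wed (+1)  2326: Thu (+1) ✓  2327: Fri (+1)  2328: Sun (+2)
  2329: Mon (+1)
Thursday years: 2309, 2315, 2320, 2326 — 4 in total.

4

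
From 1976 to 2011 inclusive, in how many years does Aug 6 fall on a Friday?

Track Aug 6's weekday year by year (advancing +1, or +2 across a Feb 29):
  1976: Fri ✓  1977: Sat (+1)  1978: Sun (+1)  1979: Mon (+1)  1980: Wed (+2)
  1981: Thu (+1)  1982: Fri (+1) ✓  1983: Sat (+1)  1984: Mon (+2)  1985: Tue (+1)
  1986: Wed (+1)  1987: Thu (+1)  1988: Sat (+2)  1989: Sun (+1)  … (8 more years) …
  1998: Thu (+1)  1999: Fri (+1) ✓  2000: Sun (+2)  2001: Mon (+1)  2002: Tue (+1)
  2003: Wed (+1)  2004: Fri (+2) ✓  2005: Sat (+1)  2006: Sun (+1)  2007: Mon (+1)
  2008: Wed (+2)  2009: Thu (+1)  2010: Fri (+1) ✓  2011: Sat (+1)
Friday years: 1976, 1982, 1993, 1999, 2004, 2010 — 6 in total.

6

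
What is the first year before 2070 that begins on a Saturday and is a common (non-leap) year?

Jan 1 advances by 2 weekdays after a leap year and by 1 after a common year.
2070: Jan 1 is Wednesday.
2069: Tuesday
2068: Sunday (leap)
2067: Saturday
2067 begins on a Saturday and is a common year.

2067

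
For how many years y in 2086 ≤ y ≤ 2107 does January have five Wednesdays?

8

January has 31 days; it has five Wednesdays when Wednesday falls among the first (month-length − 28) days — i.e. when January 1 is one of Wednesday/Tuesday/Monday.
January 1 by year: 2086:Tue✓ 2087:Wed✓ 2088:Thu 2089:Sat 2090:Sun 2091:Mon✓ 2092:Tue✓ 2093:Thu 2094:Fri 2095:Sat 2096:Sun 2097:Tue✓ 2098:Wed✓ 2099:Thu 2100:Fri 2101:Sat 2102:Sun 2103:Mon✓ 2104:Tue✓ 2105:Thu 2106:Fri 2107:Sat
Years with five Wednesdays: 2086, 2087, 2091, 2092, 2097, 2098, 2103, 2104 → 8.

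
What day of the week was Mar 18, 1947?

Tuesday

January 1, 1947 is a Wednesday.
March 18 is day 77 of the year, i.e. 76 days after Jan 1.
76 mod 7 = 6, so advance 6 weekdays from Wednesday: Tuesday.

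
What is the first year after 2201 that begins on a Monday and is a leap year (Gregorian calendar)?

Jan 1 advances by 2 weekdays after a leap year and by 1 after a common year.
2201: Jan 1 is Thursday.
2202: Friday
2203: Saturday
2204: Sunday (leap)
2205: Tuesday
2206: Wednesday
2207: Thursday
2208: Friday (leap)
2209: Sunday
2210: Monday
2211: Tuesday
2212: Wednesday (leap)
2213: Friday
2214: Saturday
2215: Sunday
2216: Monday (leap)
2216 begins on a Monday and is a leap year.

2216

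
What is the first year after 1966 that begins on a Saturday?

Jan 1 advances by 2 weekdays after a leap year and by 1 after a common year.
1966: Jan 1 is Saturday.
1967: Sunday
1968: Monday (leap)
1969: Wednesday
1970: Thursday
1971: Friday
1972: Saturday (leap)
1972 begins on a Saturday

1972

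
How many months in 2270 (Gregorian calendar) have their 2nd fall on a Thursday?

1

Check the 2nd of each month of 2270: Jan 2: Sun, Feb 2: Wed, Mar 2: Wed, Apr 2: Sat, May 2: Mon, Jun 2: Thu, Jul 2: Sat, Aug 2: Tue, Sep 2: Fri, Oct 2: Sun, Nov 2: Wed, Dec 2: Fri.
Thursday occurs in June — 1 month.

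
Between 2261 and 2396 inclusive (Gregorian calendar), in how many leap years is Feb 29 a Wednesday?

Leap years in 2261–2396: 33 of them.
Feb 29 weekday advances by 5 (mod 7) from one leap year to the next four years later (or differs when a century non-leap intervenes).
Leap-day weekdays: 2264:Mon 2268:Sat 2272:Thu 2276:Tue 2280:Sun 2284:Fri 2288:Wed✓ 2292:Mon 2296:Sat 2304:Mon 2308:Sat 2312:Thu 2316:Tue …(7 more)… 2348:Sun 2352:Fri 2356:Wed✓ 2360:Mon 2364:Sat 2368:Thu 2372:Tue 2376:Sun 2380:Fri 2384:Wed✓ 2388:Mon 2392:Sat 2396:Thu
Wednesday: 2288, 2328, 2356, 2384 → 4.

4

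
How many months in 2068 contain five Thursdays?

4

A month of length L has five Thursdays iff its first Thursday is on day ≤ L−28 (so day 1–3 in a 31-day month, 1–2 in a 30-day month, day 1 in a leap February).
Checking each month of 2068: Jan starts Sun (31d); Feb starts Wed (29d); Mar starts Thu (31d) ✓; Apr starts Sun (30d); May starts Tue (31d) ✓; Jun starts Fri (30d); Jul starts Sun (31d); Aug starts Wed (31d) ✓; Sep starts Sat (30d); Oct starts Mon (31d); Nov starts Thu (30d) ✓; Dec starts Sat (31d).
Five-Thursday months: March, May, August, November → 4.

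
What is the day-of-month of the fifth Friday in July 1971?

30

July 1, 1971 is a Thursday, so the first Friday is the 2nd.
The fifth Friday is 2 + 28 = 30.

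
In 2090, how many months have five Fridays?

A month of length L has five Fridays iff its first Friday is on day ≤ L−28 (so day 1–3 in a 31-day month, 1–2 in a 30-day month, day 1 in a leap February).
Checking each month of 2090: Jan starts Sun (31d); Feb starts Wed (28d); Mar starts Wed (31d) ✓; Apr starts Sat (30d); May starts Mon (31d); Jun starts Thu (30d) ✓; Jul starts Sat (31d); Aug starts Tue (31d); Sep starts Fri (30d) ✓; Oct starts Sun (31d); Nov starts Wed (30d); Dec starts Fri (31d) ✓.
Five-Friday months: March, June, September, December → 4.

4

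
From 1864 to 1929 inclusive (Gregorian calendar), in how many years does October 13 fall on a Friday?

10

Track October 13's weekday year by year (advancing +1, or +2 across a Feb 29):
  1864: Thu  1865: Fri (+1) ✓  1866: Sat (+1)  1867: Sun (+1)  1868: Tue (+2)
  1869: Wed (+1)  1870: Thu (+1)  1871: Fri (+1) ✓  1872: Sun (+2)  1873: Mon (+1)
  1874: Tue (+1)  1875: Wed (+1)  1876: Fri (+2) ✓  1877: Sat (+1)  … (38 more years) …
  1916: Fri (+2) ✓  1917: Sat (+1)  1918: Sun (+1)  1919: Mon (+1)  1920: Wed (+2)
  1921: Thu (+1)  1922: Fri (+1) ✓  1923: Sat (+1)  1924: Mon (+2)  1925: Tue (+1)
  1926: Wed (+1)  1927: Thu (+1)  1928: Sat (+2)  1929: Sun (+1)
Friday years: 1865, 1871, 1876, 1882, 1893, 1899, 1905, 1911, 1916, 1922 — 10 in total.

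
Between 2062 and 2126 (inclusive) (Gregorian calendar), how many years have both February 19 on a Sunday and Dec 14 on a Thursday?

Check each year's weekday for February 19 and Dec 14:
  2062: Sun/Thu ✓  2063: Mon/Fri  2064: Tue/Sun  2065: Thu/Mon  2066: Fri/Tue  2067: Sat/Wed  2068: Sun/Fri  2069: Tue/Sat  2070: Wed/Sun  2071: Thu/Mon  2072: Fri/Wed  2073: Sun/Thu ✓  2074: Mon/Fri  2075: Tue/Sat  …(37 more)…  2113: Sun/Thu ✓  2114: Mon/Fri  2115: Tue/Sat  2116: Wed/Mon  2117: Fri/Tue  2118: Sat/Wed  2119: Sun/Thu ✓  2120: Mon/Sat  2121: Wed/Sun  2122: Thu/Mon  2123: Fri/Tue  2124: Sat/Thu  2125: Mon/Fri  2126: Tue/Sat
Both conditions hold in: 2062, 2073, 2079, 2090, 2102, 2113, 2119 — 7.

7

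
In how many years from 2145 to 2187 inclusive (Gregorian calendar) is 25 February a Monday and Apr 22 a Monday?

4

Check each year's weekday for 25 February and Apr 22:
  2145: Thu/Thu  2146: Fri/Fri  2147: Sat/Sat  2148: Sun/Mon  2149: Tue/Tue  2150: Wed/Wed  2151: Thu/Thu  2152: Fri/Sat  2153: Sun/Sun  2154: Mon/Mon ✓  2155: Tue/Tue  2156: Wed/Thu  2157: Fri/Fri  2158: Sat/Sat  …(15 more)…  2174: Fri/Fri  2175: Sat/Sat  2176: Sun/Mon  2177: Tue/Tue  2178: Wed/Wed  2179: Thu/Thu  2180: Fri/Sat  2181: Sun/Sun  2182: Mon/Mon ✓  2183: Tue/Tue  2184: Wed/Thu  2185: Fri/Fri  2186: Sat/Sat  2187: Sun/Sun
Both conditions hold in: 2154, 2165, 2171, 2182 — 4.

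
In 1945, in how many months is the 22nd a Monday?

2

Check the 22nd of each month of 1945: Jan 22: Mon, Feb 22: Thu, Mar 22: Thu, Apr 22: Sun, May 22: Tue, Jun 22: Fri, Jul 22: Sun, Aug 22: Wed, Sep 22: Sat, Oct 22: Mon, Nov 22: Thu, Dec 22: Sat.
Monday occurs in January, October — 2 months.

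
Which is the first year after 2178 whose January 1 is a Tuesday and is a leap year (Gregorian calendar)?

Jan 1 advances by 2 weekdays after a leap year and by 1 after a common year.
2178: Jan 1 is Thursday.
2179: Friday
2180: Saturday (leap)
2181: Monday
2182: Tuesday
2183: Wednesday
2184: Thursday (leap)
2185: Saturday
2186: Sunday
2187: Monday
2188: Tuesday (leap)
2188 begins on a Tuesday and is a leap year.

2188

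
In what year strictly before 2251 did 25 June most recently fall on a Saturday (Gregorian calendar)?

2242

From one year to the next, a fixed date's weekday advances by 1, or by 2 when a Feb 29 lies between the two dates.
2251: June 25 is Wednesday.
2250: Tuesday (−1)
2249: Monday (−1)
2248: Sunday (−1)
2247: Friday (−2)
2246: Thursday (−1)
2245: Wednesday (−1)
2244: Tuesday (−1)
2243: Sunday (−2)
2242: Saturday (−1)
25 June falls on a Saturday in 2242.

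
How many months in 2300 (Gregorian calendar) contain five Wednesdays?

4

A month of length L has five Wednesdays iff its first Wednesday is on day ≤ L−28 (so day 1–3 in a 31-day month, 1–2 in a 30-day month, day 1 in a leap February).
Checking each month of 2300: Jan starts Mon (31d) ✓; Feb starts Thu (28d); Mar starts Thu (31d); Apr starts Sun (30d); May starts Tue (31d) ✓; Jun starts Fri (30d); Jul starts Sun (31d); Aug starts Wed (31d) ✓; Sep starts Sat (30d); Oct starts Mon (31d) ✓; Nov starts Thu (30d); Dec starts Sat (31d).
Five-Wednesday months: January, May, August, October → 4.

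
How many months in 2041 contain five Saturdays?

4

A month of length L has five Saturdays iff its first Saturday is on day ≤ L−28 (so day 1–3 in a 31-day month, 1–2 in a 30-day month, day 1 in a leap February).
Checking each month of 2041: Jan starts Tue (31d); Feb starts Fri (28d); Mar starts Fri (31d) ✓; Apr starts Mon (30d); May starts Wed (31d); Jun starts Sat (30d) ✓; Jul starts Mon (31d); Aug starts Thu (31d) ✓; Sep starts Sun (30d); Oct starts Tue (31d); Nov starts Fri (30d) ✓; Dec starts Sun (31d).
Five-Saturday months: March, June, August, November → 4.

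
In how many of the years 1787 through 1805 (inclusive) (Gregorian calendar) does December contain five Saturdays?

December has 31 days; it has five Saturdays when Saturday falls among the first (month-length − 28) days — i.e. when December 1 is one of Saturday/Friday/Thursday.
December 1 by year: 1787:Sat✓ 1788:Mon 1789:Tue 1790:Wed 1791:Thu✓ 1792:Sat✓ 1793:Sun 1794:Mon 1795:Tue 1796:Thu✓ 1797:Fri✓ 1798:Sat✓ 1799:Sun 1800:Mon 1801:Tue 1802:Wed 1803:Thu✓ 1804:Sat✓ 1805:Sun
Years with five Saturdays: 1787, 1791, 1792, 1796, 1797, 1798, 1803, 1804 → 8.

8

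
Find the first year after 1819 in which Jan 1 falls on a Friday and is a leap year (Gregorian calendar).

1836

Jan 1 advances by 2 weekdays after a leap year and by 1 after a common year.
1819: Jan 1 is Friday.
1820: Saturday (leap)
1821: Monday
1822: Tuesday
1823: Wednesday
1824: Thursday (leap)
1825: Saturday
1826: Sunday
1827: Monday
1828: Tuesday (leap)
1829: Thursday
1830: Friday
1831: Saturday
1832: Sunday (leap)
1833: Tuesday
1834: Wednesday
1835: Thursday
1836: Friday (leap)
1836 begins on a Friday and is a leap year.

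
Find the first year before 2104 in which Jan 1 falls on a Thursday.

Jan 1 advances by 2 weekdays after a leap year and by 1 after a common year.
2104: Jan 1 is Tuesday (leap).
2103: Monday
2102: Sunday
2101: Saturday
2100: Friday
2099: Thursday
2099 begins on a Thursday

2099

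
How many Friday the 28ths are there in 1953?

1

Check the 28th of each month of 1953: Jan 28: Wed, Feb 28: Sat, Mar 28: Sat, Apr 28: Tue, May 28: Thu, Jun 28: Sun, Jul 28: Tue, Aug 28: Fri, Sep 28: Mon, Oct 28: Wed, Nov 28: Sat, Dec 28: Mon.
Friday occurs in August — 1 month.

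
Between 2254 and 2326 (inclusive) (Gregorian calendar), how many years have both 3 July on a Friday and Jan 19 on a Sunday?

3

Check each year's weekday for 3 July and Jan 19:
  2254: Mon/Thu  2255: Tue/Fri  2256: Thu/Sat  2257: Fri/Mon  2258: Sat/Tue  2259: Sun/Wed  2260: Tue/Thu  2261: Wed/Sat  2262: Thu/Sun  2263: Fri/Mon  2264: Sun/Tue  2265: Mon/Thu  2266: Tue/Fri  2267: Wed/Sat  …(45 more)…  2313: Thu/Sun  2314: Fri/Mon  2315: Sat/Tue  2316: Mon/Wed  2317: Tue/Fri  2318: Wed/Sat  2319: Thu/Sun  2320: Sat/Mon  2321: Sun/Wed  2322: Mon/Thu  2323: Tue/Fri  2324: Thu/Sat  2325: Fri/Mon  2326: Sat/Tue
Both conditions hold in: 2268, 2296, 2308 — 3.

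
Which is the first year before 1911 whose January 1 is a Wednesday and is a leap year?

1908

Jan 1 advances by 2 weekdays after a leap year and by 1 after a common year.
1911: Jan 1 is Sunday.
1910: Saturday
1909: Friday
1908: Wednesday (leap)
1908 begins on a Wednesday and is a leap year.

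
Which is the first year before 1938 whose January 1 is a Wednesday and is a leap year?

Jan 1 advances by 2 weekdays after a leap year and by 1 after a common year.
1938: Jan 1 is Saturday.
1937: Friday
1936: Wednesday (leap)
1936 begins on a Wednesday and is a leap year.

1936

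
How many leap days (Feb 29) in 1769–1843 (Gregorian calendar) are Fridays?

2

Leap years in 1769–1843: 17 of them.
Feb 29 weekday advances by 5 (mod 7) from one leap year to the next four years later (or differs when a century non-leap intervenes).
Leap-day weekdays: 1772:Sat 1776:Thu 1780:Tue 1784:Sun 1788:Fri✓ 1792:Wed 1796:Mon 1804:Wed 1808:Mon 1812:Sat 1816:Thu 1820:Tue 1824:Sun 1828:Fri✓ 1832:Wed 1836:Mon 1840:Sat
Friday: 1788, 1828 → 2.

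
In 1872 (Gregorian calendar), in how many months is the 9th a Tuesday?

Check the 9th of each month of 1872: Jan 9: Tue, Feb 9: Fri, Mar 9: Sat, Apr 9: Tue, May 9: Thu, Jun 9: Sun, Jul 9: Tue, Aug 9: Fri, Sep 9: Mon, Oct 9: Wed, Nov 9: Sat, Dec 9: Mon.
Tuesday occurs in January, April, July — 3 months.

3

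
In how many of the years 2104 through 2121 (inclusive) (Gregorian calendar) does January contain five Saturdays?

7

January has 31 days; it has five Saturdays when Saturday falls among the first (month-length − 28) days — i.e. when January 1 is one of Saturday/Friday/Thursday.
January 1 by year: 2104:Tue 2105:Thu✓ 2106:Fri✓ 2107:Sat✓ 2108:Sun 2109:Tue 2110:Wed 2111:Thu✓ 2112:Fri✓ 2113:Sun 2114:Mon 2115:Tue 2116:Wed 2117:Fri✓ 2118:Sat✓ 2119:Sun 2120:Mon 2121:Wed
Years with five Saturdays: 2105, 2106, 2107, 2111, 2112, 2117, 2118 → 7.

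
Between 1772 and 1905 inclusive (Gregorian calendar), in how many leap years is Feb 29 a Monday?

Leap years in 1772–1905: 32 of them.
Feb 29 weekday advances by 5 (mod 7) from one leap year to the next four years later (or differs when a century non-leap intervenes).
Leap-day weekdays: 1772:Sat 1776:Thu 1780:Tue 1784:Sun 1788:Fri 1792:Wed 1796:Mon✓ 1804:Wed 1808:Mon✓ 1812:Sat 1816:Thu 1820:Tue 1824:Sun …(6 more)… 1852:Sun 1856:Fri 1860:Wed 1864:Mon✓ 1868:Sat 1872:Thu 1876:Tue 1880:Sun 1884:Fri 1888:Wed 1892:Mon✓ 1896:Sat 1904:Mon✓
Monday: 1796, 1808, 1836, 1864, 1892, 1904 → 6.

6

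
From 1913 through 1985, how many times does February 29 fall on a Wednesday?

Leap years in 1913–1985: 18 of them.
Feb 29 weekday advances by 5 (mod 7) from one leap year to the next four years later (or differs when a century non-leap intervenes).
Leap-day weekdays: 1916:Tue 1920:Sun 1924:Fri 1928:Wed✓ 1932:Mon 1936:Sat 1940:Thu 1944:Tue 1948:Sun 1952:Fri 1956:Wed✓ 1960:Mon 1964:Sat 1968:Thu 1972:Tue 1976:Sun 1980:Fri 1984:Wed✓
Wednesday: 1928, 1956, 1984 → 3.

3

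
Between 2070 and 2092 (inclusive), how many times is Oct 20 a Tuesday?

3

Track Oct 20's weekday year by year (advancing +1, or +2 across a Feb 29):
  2070: Mon  2071: Tue (+1) ✓  2072: Thu (+2)  2073: Fri (+1)  2074: Sat (+1)
  2075: Sun (+1)  2076: Tue (+2) ✓  2077: Wed (+1)  2078: Thu (+1)  2079: Fri (+1)
  2080: Sun (+2)  2081: Mon (+1)  2082: Tue (+1) ✓  2083: Wed (+1)  2084: Fri (+2)
  2085: Sat (+1)  2086: Sun (+1)  2087: Mon (+1)  2088: Wed (+2)  2089: Thu (+1)
  2090: Fri (+1)  2091: Sat (+1)  2092: Mon (+2)
Tuesday years: 2071, 2076, 2082 — 3 in total.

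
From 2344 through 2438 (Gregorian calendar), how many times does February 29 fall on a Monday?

3

Leap years in 2344–2438: 24 of them.
Feb 29 weekday advances by 5 (mod 7) from one leap year to the next four years later (or differs when a century non-leap intervenes).
Leap-day weekdays: 2344:Tue 2348:Sun 2352:Fri 2356:Wed 2360:Mon✓ 2364:Sat 2368:Thu 2372:Tue 2376:Sun 2380:Fri 2384:Wed 2388:Mon✓ 2392:Sat 2396:Thu 2400:Tue 2404:Sun 2408:Fri 2412:Wed 2416:Mon✓ 2420:Sat 2424:Thu 2428:Tue 2432:Sun 2436:Fri
Monday: 2360, 2388, 2416 → 3.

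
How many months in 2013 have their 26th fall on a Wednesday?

1

Check the 26th of each month of 2013: Jan 26: Sat, Feb 26: Tue, Mar 26: Tue, Apr 26: Fri, May 26: Sun, Jun 26: Wed, Jul 26: Fri, Aug 26: Mon, Sep 26: Thu, Oct 26: Sat, Nov 26: Tue, Dec 26: Thu.
Wednesday occurs in June — 1 month.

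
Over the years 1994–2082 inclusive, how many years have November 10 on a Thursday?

13

Track November 10's weekday year by year (advancing +1, or +2 across a Feb 29):
  1994: Thu ✓  1995: Fri (+1)  1996: Sun (+2)  1997: Mon (+1)  1998: Tue (+1)
  1999: Wed (+1)  2000: Fri (+2)  2001: Sat (+1)  2002: Sun (+1)  2003: Mon (+1)
  2004: Wed (+2)  2005: Thu (+1) ✓  2006: Fri (+1)  2007: Sat (+1)  … (61 more years) …
  2069: Sun (+1)  2070: Mon (+1)  2071: Tue (+1)  2072: Thu (+2) ✓  2073: Fri (+1)
  2074: Sat (+1)  2075: Sun (+1)  2076: Tue (+2)  2077: Wed (+1)  2078: Thu (+1) ✓
  2079: Fri (+1)  2080: Sun (+2)  2081: Mon (+1)  2082: Tue (+1)
Thursday years: 1994, 2005, 2011, 2016, 2022, 2033, 2039, 2044, 2050, 2061, 2067, 2072, 2078 — 13 in total.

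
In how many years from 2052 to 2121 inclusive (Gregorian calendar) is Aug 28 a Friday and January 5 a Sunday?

2

Check each year's weekday for Aug 28 and January 5:
  2052: Wed/Fri  2053: Thu/Sun  2054: Fri/Mon  2055: Sat/Tue  2056: Mon/Wed  2057: Tue/Fri  2058: Wed/Sat  2059: Thu/Sun  2060: Sat/Mon  2061: Sun/Wed  2062: Mon/Thu  2063: Tue/Fri  2064: Thu/Sat  2065: Fri/Mon  …(42 more)…  2108: Tue/Thu  2109: Wed/Sat  2110: Thu/Sun  2111: Fri/Mon  2112: Sun/Tue  2113: Mon/Thu  2114: Tue/Fri  2115: Wed/Sat  2116: Fri/Sun ✓  2117: Sat/Tue  2118: Sun/Wed  2119: Mon/Thu  2120: Wed/Fri  2121: Thu/Sun
Both conditions hold in: 2076, 2116 — 2.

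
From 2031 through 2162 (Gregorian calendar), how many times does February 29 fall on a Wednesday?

5

Leap years in 2031–2162: 32 of them.
Feb 29 weekday advances by 5 (mod 7) from one leap year to the next four years later (or differs when a century non-leap intervenes).
Leap-day weekdays: 2032:Sun 2036:Fri 2040:Wed✓ 2044:Mon 2048:Sat 2052:Thu 2056:Tue 2060:Sun 2064:Fri 2068:Wed✓ 2072:Mon 2076:Sat 2080:Thu …(6 more)… 2112:Mon 2116:Sat 2120:Thu 2124:Tue 2128:Sun 2132:Fri 2136:Wed✓ 2140:Mon 2144:Sat 2148:Thu 2152:Tue 2156:Sun 2160:Fri
Wednesday: 2040, 2068, 2096, 2108, 2136 → 5.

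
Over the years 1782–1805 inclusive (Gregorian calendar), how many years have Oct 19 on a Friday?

Track Oct 19's weekday year by year (advancing +1, or +2 across a Feb 29):
  1782: Sat  1783: Sun (+1)  1784: Tue (+2)  1785: Wed (+1)  1786: Thu (+1)
  1787: Fri (+1) ✓  1788: Sun (+2)  1789: Mon (+1)  1790: Tue (+1)  1791: Wed (+1)
  1792: Fri (+2) ✓  1793: Sat (+1)  1794: Sun (+1)  1795: Mon (+1)  1796: Wed (+2)
  1797: Thu (+1)  1798: Fri (+1) ✓  1799: Sat (+1)  1800: Sun (+1)  1801: Mon (+1)
  1802: Tue (+1)  1803: Wed (+1)  1804: Fri (+2) ✓  1805: Sat (+1)
Friday years: 1787, 1792, 1798, 1804 — 4 in total.

4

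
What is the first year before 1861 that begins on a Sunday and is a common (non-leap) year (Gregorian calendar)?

Jan 1 advances by 2 weekdays after a leap year and by 1 after a common year.
1861: Jan 1 is Tuesday.
1860: Sunday (leap)
1859: Saturday
1858: Friday
1857: Thursday
1856: Tuesday (leap)
1855: Monday
1854: Sunday
1854 begins on a Sunday and is a common year.

1854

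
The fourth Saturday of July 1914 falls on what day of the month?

25

July 1, 1914 is a Wednesday, so the first Saturday is the 4th.
The fourth Saturday is 4 + 21 = 25.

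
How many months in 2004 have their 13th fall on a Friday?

2

Check the 13th of each month of 2004: Jan 13: Tue, Feb 13: Fri, Mar 13: Sat, Apr 13: Tue, May 13: Thu, Jun 13: Sun, Jul 13: Tue, Aug 13: Fri, Sep 13: Mon, Oct 13: Wed, Nov 13: Sat, Dec 13: Mon.
Friday occurs in February, August — 2 months.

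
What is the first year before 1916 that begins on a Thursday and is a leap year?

1880

Jan 1 advances by 2 weekdays after a leap year and by 1 after a common year.
1916: Jan 1 is Saturday (leap).
1915: Friday
1914: Thursday
1913: Wednesday
1912: Monday (leap)
1911: Sunday
1910: Saturday
1909: Friday
1908: Wednesday (leap)
1907: Tuesday
1906: Monday
1905: Sunday
1904: Friday (leap)
1903: Thursday
1902: Wednesday
1901: Tuesday
1900: Monday
1899: Sunday
1898: Saturday
1897: Friday
1896: Wednesday (leap)
1895: Tuesday
1894: Monday
1893: Sunday
1892: Friday (leap)
1891: Thursday
1890: Wednesday
1889: Tuesday
1888: Sunday (leap)
1887: Saturday
1886: Friday
1885: Thursday
1884: Tuesday (leap)
1883: Monday
1882: Sunday
1881: Saturday
1880: Thursday (leap)
1880 begins on a Thursday and is a leap year.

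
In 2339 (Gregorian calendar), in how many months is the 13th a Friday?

Check the 13th of each month of 2339: Jan 13: Fri, Feb 13: Mon, Mar 13: Mon, Apr 13: Thu, May 13: Sat, Jun 13: Tue, Jul 13: Thu, Aug 13: Sun, Sep 13: Wed, Oct 13: Fri, Nov 13: Mon, Dec 13: Wed.
Friday occurs in January, October — 2 months.

2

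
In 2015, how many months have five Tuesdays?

A month of length L has five Tuesdays iff its first Tuesday is on day ≤ L−28 (so day 1–3 in a 31-day month, 1–2 in a 30-day month, day 1 in a leap February).
Checking each month of 2015: Jan starts Thu (31d); Feb starts Sun (28d); Mar starts Sun (31d) ✓; Apr starts Wed (30d); May starts Fri (31d); Jun starts Mon (30d) ✓; Jul starts Wed (31d); Aug starts Sat (31d); Sep starts Tue (30d) ✓; Oct starts Thu (31d); Nov starts Sun (30d); Dec starts Tue (31d) ✓.
Five-Tuesday months: March, June, September, December → 4.

4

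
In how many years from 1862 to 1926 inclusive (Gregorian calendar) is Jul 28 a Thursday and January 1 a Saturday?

Check each year's weekday for Jul 28 and January 1:
  1862: Mon/Wed  1863: Tue/Thu  1864: Thu/Fri  1865: Fri/Sun  1866: Sat/Mon  1867: Sun/Tue  1868: Tue/Wed  1869: Wed/Fri  1870: Thu/Sat ✓  1871: Fri/Sun  1872: Sun/Mon  1873: Mon/Wed  1874: Tue/Thu  1875: Wed/Fri  …(37 more)…  1913: Mon/Wed  1914: Tue/Thu  1915: Wed/Fri  1916: Fri/Sat  1917: Sat/Mon  1918: Sun/Tue  1919: Mon/Wed  1920: Wed/Thu  1921: Thu/Sat ✓  1922: Fri/Sun  1923: Sat/Mon  1924: Mon/Tue  1925: Tue/Thu  1926: Wed/Fri
Both conditions hold in: 1870, 1881, 1887, 1898, 1910, 1921 — 6.

6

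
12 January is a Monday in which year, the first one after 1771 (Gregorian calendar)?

From one year to the next, a fixed date's weekday advances by 1, or by 2 when a Feb 29 lies between the two dates.
1771: January 12 is Saturday.
1772: Sunday (+1)
1773: Tuesday (+2)
1774: Wednesday (+1)
1775: Thursday (+1)
1776: Friday (+1)
1777: Sunday (+2)
1778: Monday (+1)
12 January falls on a Monday in 1778.

1778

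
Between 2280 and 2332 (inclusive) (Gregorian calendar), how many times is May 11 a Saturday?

Track May 11's weekday year by year (advancing +1, or +2 across a Feb 29):
  2280: Tue  2281: Wed (+1)  2282: Thu (+1)  2283: Fri (+1)  2284: Sun (+2)
  2285: Mon (+1)  2286: Tue (+1)  2287: Wed (+1)  2288: Fri (+2)  2289: Sat (+1) ✓
  2290: Sun (+1)  2291: Mon (+1)  2292: Wed (+2)  2293: Thu (+1)  … (25 more years) …
  2319: Sun (+1)  2320: Tue (+2)  2321: Wed (+1)  2322: Thu (+1)  2323: Fri (+1)
  2324: Sun (+2)  2325: Mon (+1)  2326: Tue (+1)  2327: Wed (+1)  2328: Fri (+2)
  2329: Sat (+1) ✓  2330: Sun (+1)  2331: Mon (+1)  2332: Wed (+2)
Saturday years: 2289, 2295, 2301, 2307, 2312, 2318, 2329 — 7 in total.

7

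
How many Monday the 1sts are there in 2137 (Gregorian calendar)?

Check the 1st of each month of 2137: Jan 1: Tue, Feb 1: Fri, Mar 1: Fri, Apr 1: Mon, May 1: Wed, Jun 1: Sat, Jul 1: Mon, Aug 1: Thu, Sep 1: Sun, Oct 1: Tue, Nov 1: Fri, Dec 1: Sun.
Monday occurs in April, July — 2 months.

2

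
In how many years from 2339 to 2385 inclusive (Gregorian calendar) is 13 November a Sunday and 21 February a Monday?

5

Check each year's weekday for 13 November and 21 February:
  2339: Mon/Tue  2340: Wed/Wed  2341: Thu/Fri  2342: Fri/Sat  2343: Sat/Sun  2344: Mon/Mon  2345: Tue/Wed  2346: Wed/Thu  2347: Thu/Fri  2348: Sat/Sat  2349: Sun/Mon ✓  2350: Mon/Tue  2351: Tue/Wed  2352: Thu/Thu  …(19 more)…  2372: Mon/Mon  2373: Tue/Wed  2374: Wed/Thu  2375: Thu/Fri  2376: Sat/Sat  2377: Sun/Mon ✓  2378: Mon/Tue  2379: Tue/Wed  2380: Thu/Thu  2381: Fri/Sat  2382: Sat/Sun  2383: Sun/Mon ✓  2384: Tue/Tue  2385: Wed/Thu
Both conditions hold in: 2349, 2355, 2366, 2377, 2383 — 5.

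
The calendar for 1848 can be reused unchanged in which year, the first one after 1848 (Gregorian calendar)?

Two years share a calendar iff Jan 1 falls on the same weekday and both are leap or both are common. 1848: Jan 1 is Saturday, leap year.
1849: Jan 1 Monday, common
1850: Jan 1 Tuesday, common
1851: Jan 1 Wednesday, common
1852: Jan 1 Thursday, leap
1853: Jan 1 Saturday, common
1854: Jan 1 Sunday, common
1855: Jan 1 Monday, common
1856: Jan 1 Tuesday, leap
1857: Jan 1 Thursday, common
1858: Jan 1 Friday, common
1859: Jan 1 Saturday, common
1860: Jan 1 Sunday, leap
1861: Jan 1 Tuesday, common
1862: Jan 1 Wednesday, common
1863: Jan 1 Thursday, common
1864: Jan 1 Friday, leap
1865: Jan 1 Sunday, common
1866: Jan 1 Monday, common
1867: Jan 1 Tuesday, common
1868: Jan 1 Wednesday, leap
1869: Jan 1 Friday, common
1870: Jan 1 Saturday, common
1871: Jan 1 Sunday, common
1872: Jan 1 Monday, leap
1873: Jan 1 Wednesday, common
1874: Jan 1 Thursday, common
1875: Jan 1 Friday, common
1876: Jan 1 Saturday, leap
1876 matches on both conditions.

1876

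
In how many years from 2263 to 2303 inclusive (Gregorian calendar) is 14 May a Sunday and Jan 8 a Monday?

0

Check each year's weekday for 14 May and Jan 8:
  2263: Thu/Thu  2264: Sat/Fri  2265: Sun/Sun  2266: Mon/Mon  2267: Tue/Tue  2268: Thu/Wed  2269: Fri/Fri  2270: Sat/Sat  2271: Sun/Sun  2272: Tue/Mon  2273: Wed/Wed  2274: Thu/Thu  2275: Fri/Fri  2276: Sun/Sat  …(13 more)…  2290: Wed/Wed  2291: Thu/Thu  2292: Sat/Fri  2293: Sun/Sun  2294: Mon/Mon  2295: Tue/Tue  2296: Thu/Wed  2297: Fri/Fri  2298: Sat/Sat  2299: Sun/Sun  2300: Mon/Mon  2301: Tue/Tue  2302: Wed/Wed  2303: Thu/Thu
Both conditions hold in: no year — 0.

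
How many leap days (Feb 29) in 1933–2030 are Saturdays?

Leap years in 1933–2030: 24 of them.
Feb 29 weekday advances by 5 (mod 7) from one leap year to the next four years later (or differs when a century non-leap intervenes).
Leap-day weekdays: 1936:Sat✓ 1940:Thu 1944:Tue 1948:Sun 1952:Fri 1956:Wed 1960:Mon 1964:Sat✓ 1968:Thu 1972:Tue 1976:Sun 1980:Fri 1984:Wed 1988:Mon 1992:Sat✓ 1996:Thu 2000:Tue 2004:Sun 2008:Fri 2012:Wed 2016:Mon 2020:Sat✓ 2024:Thu 2028:Tue
Saturday: 1936, 1964, 1992, 2020 → 4.

4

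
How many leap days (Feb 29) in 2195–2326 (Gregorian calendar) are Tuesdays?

4

Leap years in 2195–2326: 31 of them.
Feb 29 weekday advances by 5 (mod 7) from one leap year to the next four years later (or differs when a century non-leap intervenes).
Leap-day weekdays: 2196:Mon 2204:Wed 2208:Mon 2212:Sat 2216:Thu 2220:Tue✓ 2224:Sun 2228:Fri 2232:Wed 2236:Mon 2240:Sat 2244:Thu 2248:Tue✓ …(5 more)… 2272:Thu 2276:Tue✓ 2280:Sun 2284:Fri 2288:Wed 2292:Mon 2296:Sat 2304:Mon 2308:Sat 2312:Thu 2316:Tue✓ 2320:Sun 2324:Fri
Tuesday: 2220, 2248, 2276, 2316 → 4.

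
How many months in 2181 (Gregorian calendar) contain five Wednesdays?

A month of length L has five Wednesdays iff its first Wednesday is on day ≤ L−28 (so day 1–3 in a 31-day month, 1–2 in a 30-day month, day 1 in a leap February).
Checking each month of 2181: Jan starts Mon (31d) ✓; Feb starts Thu (28d); Mar starts Thu (31d); Apr starts Sun (30d); May starts Tue (31d) ✓; Jun starts Fri (30d); Jul starts Sun (31d); Aug starts Wed (31d) ✓; Sep starts Sat (30d); Oct starts Mon (31d) ✓; Nov starts Thu (30d); Dec starts Sat (31d).
Five-Wednesday months: January, May, August, October → 4.

4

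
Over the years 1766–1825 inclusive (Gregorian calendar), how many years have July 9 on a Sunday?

Track July 9's weekday year by year (advancing +1, or +2 across a Feb 29):
  1766: Wed  1767: Thu (+1)  1768: Sat (+2)  1769: Sun (+1) ✓  1770: Mon (+1)
  1771: Tue (+1)  1772: Thu (+2)  1773: Fri (+1)  1774: Sat (+1)  1775: Sun (+1) ✓
  1776: Tue (+2)  1777: Wed (+1)  1778: Thu (+1)  1779: Fri (+1)  … (32 more years) …
  1812: Thu (+2)  1813: Fri (+1)  1814: Sat (+1)  1815: Sun (+1) ✓  1816: Tue (+2)
  1817: Wed (+1)  1818: Thu (+1)  1819: Fri (+1)  1820: Sun (+2) ✓  1821: Mon (+1)
  1822: Tue (+1)  1823: Wed (+1)  1824: Fri (+2)  1825: Sat (+1)
Sunday years: 1769, 1775, 1780, 1786, 1797, 1809, 1815, 1820 — 8 in total.

8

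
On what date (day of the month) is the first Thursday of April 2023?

6

April 1, 2023 is a Saturday, so the first Thursday is the 6th.
The first Thursday is 6 + 0 = 6.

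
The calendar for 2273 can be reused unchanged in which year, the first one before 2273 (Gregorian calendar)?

2262

Two years share a calendar iff Jan 1 falls on the same weekday and both are leap or both are common. 2273: Jan 1 is Wednesday, common year.
2272: Jan 1 Monday, leap
2271: Jan 1 Sunday, common
2270: Jan 1 Saturday, common
2269: Jan 1 Friday, common
2268: Jan 1 Wednesday, leap
2267: Jan 1 Tuesday, common
2266: Jan 1 Monday, common
2265: Jan 1 Sunday, common
2264: Jan 1 Friday, leap
2263: Jan 1 Thursday, common
2262: Jan 1 Wednesday, common
2262 matches on both conditions.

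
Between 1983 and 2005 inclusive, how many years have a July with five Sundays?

10

July has 31 days; it has five Sundays when Sunday falls among the first (month-length − 28) days — i.e. when July 1 is one of Sunday/Saturday/Friday.
July 1 by year: 1983:Fri✓ 1984:Sun✓ 1985:Mon 1986:Tue 1987:Wed 1988:Fri✓ 1989:Sat✓ 1990:Sun✓ 1991:Mon 1992:Wed 1993:Thu 1994:Fri✓ 1995:Sat✓ 1996:Mon 1997:Tue 1998:Wed 1999:Thu 2000:Sat✓ 2001:Sun✓ 2002:Mon 2003:Tue 2004:Thu 2005:Fri✓
Years with five Sundays: 1983, 1984, 1988, 1989, 1990, 1994, 1995, 2000, 2001, 2005 → 10.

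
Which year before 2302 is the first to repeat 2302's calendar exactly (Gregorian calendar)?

Two years share a calendar iff Jan 1 falls on the same weekday and both are leap or both are common. 2302: Jan 1 is Wednesday, common year.
2301: Jan 1 Tuesday, common
2300: Jan 1 Monday, common
2299: Jan 1 Sunday, common
2298: Jan 1 Saturday, common
2297: Jan 1 Friday, common
2296: Jan 1 Wednesday, leap
2295: Jan 1 Tuesday, common
2294: Jan 1 Monday, common
2293: Jan 1 Sunday, common
2292: Jan 1 Friday, leap
2291: Jan 1 Thursday, common
2290: Jan 1 Wednesday, common
2290 matches on both conditions.

2290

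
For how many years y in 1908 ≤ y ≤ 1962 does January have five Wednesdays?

January has 31 days; it has five Wednesdays when Wednesday falls among the first (month-length − 28) days — i.e. when January 1 is one of Wednesday/Tuesday/Monday.
January 1 by year: 1908:Wed✓ 1909:Fri 1910:Sat 1911:Sun 1912:Mon✓ 1913:Wed✓ 1914:Thu 1915:Fri 1916:Sat 1917:Mon✓ 1918:Tue✓ 1919:Wed✓ 1920:Thu 1921:Sat 1922:Sun …(25 more)… 1948:Thu 1949:Sat 1950:Sun 1951:Mon✓ 1952:Tue✓ 1953:Thu 1954:Fri 1955:Sat 1956:Sun 1957:Tue✓ 1958:Wed✓ 1959:Thu 1960:Fri 1961:Sun 1962:Mon✓
Years with five Wednesdays: 1908, 1912, 1913, 1917, 1918, 1919, 1923, 1924, 1929, 1930, 1934, 1935, 1936, 1940, 1941, 1945, 1946, 1947, 1951, 1952, 1957, 1958, 1962 → 23.

23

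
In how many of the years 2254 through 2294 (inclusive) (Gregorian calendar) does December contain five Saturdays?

December has 31 days; it has five Saturdays when Saturday falls among the first (month-length − 28) days — i.e. when December 1 is one of Saturday/Friday/Thursday.
December 1 by year: 2254:Fri✓ 2255:Sat✓ 2256:Mon 2257:Tue 2258:Wed 2259:Thu✓ 2260:Sat✓ 2261:Sun 2262:Mon 2263:Tue 2264:Thu✓ 2265:Fri✓ 2266:Sat✓ 2267:Sun 2268:Tue …(11 more)… 2280:Wed 2281:Thu✓ 2282:Fri✓ 2283:Sat✓ 2284:Mon 2285:Tue 2286:Wed 2287:Thu✓ 2288:Sat✓ 2289:Sun 2290:Mon 2291:Tue 2292:Thu✓ 2293:Fri✓ 2294:Sat✓
Years with five Saturdays: 2254, 2255, 2259, 2260, 2264, 2265, 2266, 2270, 2271, 2276, 2277, 2281, 2282, 2283, 2287, 2288, 2292, 2293, 2294 → 19.

19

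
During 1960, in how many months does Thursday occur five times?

A month of length L has five Thursdays iff its first Thursday is on day ≤ L−28 (so day 1–3 in a 31-day month, 1–2 in a 30-day month, day 1 in a leap February).
Checking each month of 1960: Jan starts Fri (31d); Feb starts Mon (29d); Mar starts Tue (31d) ✓; Apr starts Fri (30d); May starts Sun (31d); Jun starts Wed (30d) ✓; Jul starts Fri (31d); Aug starts Mon (31d); Sep starts Thu (30d) ✓; Oct starts Sat (31d); Nov starts Tue (30d); Dec starts Thu (31d) ✓.
Five-Thursday months: March, June, September, December → 4.

4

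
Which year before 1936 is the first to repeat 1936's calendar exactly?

1908

Two years share a calendar iff Jan 1 falls on the same weekday and both are leap or both are common. 1936: Jan 1 is Wednesday, leap year.
1935: Jan 1 Tuesday, common
1934: Jan 1 Monday, common
1933: Jan 1 Sunday, common
1932: Jan 1 Friday, leap
1931: Jan 1 Thursday, common
1930: Jan 1 Wednesday, common
1929: Jan 1 Tuesday, common
1928: Jan 1 Sunday, leap
1927: Jan 1 Saturday, common
1926: Jan 1 Friday, common
1925: Jan 1 Thursday, common
1924: Jan 1 Tuesday, leap
1923: Jan 1 Monday, common
1922: Jan 1 Sunday, common
1921: Jan 1 Saturday, common
1920: Jan 1 Thursday, leap
1919: Jan 1 Wednesday, common
1918: Jan 1 Tuesday, common
1917: Jan 1 Monday, common
1916: Jan 1 Saturday, leap
1915: Jan 1 Friday, common
1914: Jan 1 Thursday, common
1913: Jan 1 Wednesday, common
1912: Jan 1 Monday, leap
1911: Jan 1 Sunday, common
1910: Jan 1 Saturday, common
1909: Jan 1 Friday, common
1908: Jan 1 Wednesday, leap
1908 matches on both conditions.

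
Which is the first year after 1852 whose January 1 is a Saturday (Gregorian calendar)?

Jan 1 advances by 2 weekdays after a leap year and by 1 after a common year.
1852: Jan 1 is Thursday (leap).
1853: Saturday
1853 begins on a Saturday

1853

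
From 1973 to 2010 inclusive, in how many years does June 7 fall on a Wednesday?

Track June 7's weekday year by year (advancing +1, or +2 across a Feb 29):
  1973: Thu  1974: Fri (+1)  1975: Sat (+1)  1976: Mon (+2)  1977: Tue (+1)
  1978: Wed (+1) ✓  1979: Thu (+1)  1980: Sat (+2)  1981: Sun (+1)  1982: Mon (+1)
  1983: Tue (+1)  1984: Thu (+2)  1985: Fri (+1)  1986: Sat (+1)  … (10 more years) …
  1997: Sat (+1)  1998: Sun (+1)  1999: Mon (+1)  2000: Wed (+2) ✓  2001: Thu (+1)
  2002: Fri (+1)  2003: Sat (+1)  2004: Mon (+2)  2005: Tue (+1)  2006: Wed (+1) ✓
  2007: Thu (+1)  2008: Sat (+2)  2009: Sun (+1)  2010: Mon (+1)
Wednesday years: 1978, 1989, 1995, 2000, 2006 — 5 in total.

5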